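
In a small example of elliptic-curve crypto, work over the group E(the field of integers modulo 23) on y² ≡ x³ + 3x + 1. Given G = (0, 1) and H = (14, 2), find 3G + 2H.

First 3G:
Repeated addition: build up to 3G.
2G: tangent at (0, 1): λ = (3·0² + 3)/(2·1) ≡ 3/2. 2⁻¹ ≡ 12 (mod 23), so λ ≡ 3·12 ≡ 13.
  x = λ² - 0 - 0 = 169 - 0 ≡ 8; y = λ·(0 - 8) - 1 ≡ 10. → (8, 10)
3G: (8, 10) + (0, 1). λ = (1 - 10)/(0 - 8) ≡ 14/15 mod 23. 15⁻¹ ≡ 20 (mod 23), so λ ≡ 4.
  x = λ² - 8 - 0 = 16 - 8 ≡ 8; y = λ·(8 - 8) - 10 ≡ 13. → (8, 13)
3G = (8, 13).
Next 2H:
Repeated addition: build up to 2H.
2H: tangent at (14, 2): λ = (3·14² + 3)/(2·2) ≡ 16/4. 4⁻¹ ≡ 6 (mod 23) since 4·6 = 24 ≡ 1, so λ ≡ 16·6 ≡ 4.
  x = λ² - 14 - 14 = 16 - 28 ≡ 11; y = λ·(14 - 11) - 2 ≡ 10. → (11, 10)
2H = (11, 10).
Finally 3G + 2H:
(8, 13) + (11, 10). λ = (10 - 13)/(11 - 8) ≡ 20/3 mod 23. 3⁻¹ ≡ 8 (mod 23), so λ ≡ 22.
  x = λ² - 8 - 11 = 484 - 19 ≡ 5; y = λ·(8 - 5) - 13 ≡ 7. → (5, 7)

(5, 7)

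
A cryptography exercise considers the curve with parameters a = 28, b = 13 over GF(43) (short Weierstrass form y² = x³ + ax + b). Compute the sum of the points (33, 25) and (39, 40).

(31, 23)

(33, 25) + (39, 40). λ = (40 - 25)/(39 - 33) ≡ 15/6 mod 43. 6⁻¹ ≡ 36 (mod 43) since 6·36 = 216 ≡ 1, so λ ≡ 24.
  x = λ² - 33 - 39 = 576 - 72 ≡ 31; y = λ·(33 - 31) - 25 ≡ 23. → (31, 23)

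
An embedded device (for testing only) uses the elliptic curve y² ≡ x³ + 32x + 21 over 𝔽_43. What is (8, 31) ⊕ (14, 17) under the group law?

(36, 20)

(8, 31) + (14, 17). λ = (17 - 31)/(14 - 8) ≡ 29/6 mod 43. 6⁻¹ ≡ 36 (mod 43), so λ ≡ 12.
  x = λ² - 8 - 14 = 144 - 22 ≡ 36; y = λ·(8 - 36) - 31 ≡ 20. → (36, 20)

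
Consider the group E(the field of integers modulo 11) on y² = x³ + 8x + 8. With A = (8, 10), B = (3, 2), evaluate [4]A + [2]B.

First 4A:
Repeated addition: build up to 4A.
2A: tangent at (8, 10): λ = (3·8² + 8)/(2·10) ≡ 2/9. 9⁻¹ ≡ 5 (mod 11), so λ ≡ 2·5 ≡ 10.
  x = λ² - 8 - 8 = 100 - 16 ≡ 7; y = λ·(8 - 7) - 10 ≡ 0. → (7, 0)
3A: (7, 0) + (8, 10). λ = (10 - 0)/(8 - 7) ≡ 10/1 mod 11. 1⁻¹ ≡ 1 (mod 11), so λ ≡ 10.
  x = λ² - 7 - 8 = 100 - 15 ≡ 8; y = λ·(7 - 8) - 0 ≡ 1. → (8, 1)
4A: (8, 1) + (8, 10): same x and y₁ ≡ -y₂, so the sum is the point at infinity.
4A = the point at infinity.
Next 2B:
Repeated addition: build up to 2B.
2B: tangent at (3, 2): λ = (3·3² + 8)/(2·2) ≡ 2/4. 4⁻¹ ≡ 3 (mod 11), so λ ≡ 2·3 ≡ 6.
  x = λ² - 3 - 3 = 36 - 6 ≡ 8; y = λ·(3 - 8) - 2 ≡ 1. → (8, 1)
2B = (8, 1).
Finally 4A + 2B:
the point at infinity + (8, 1) = (8, 1) (identity).

(8, 1)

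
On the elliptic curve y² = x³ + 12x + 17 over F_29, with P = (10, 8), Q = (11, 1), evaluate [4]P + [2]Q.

First 4P:
Double-and-add on 4 = (100)₂. Start with P = (10, 8) for the leading 1-bit.
double: tangent at (10, 8): λ = (3·10² + 12)/(2·8) ≡ 22/16. 16⁻¹ ≡ 20 (mod 29), so λ ≡ 22·20 ≡ 5.
  x = λ² - 10 - 10 = 25 - 20 ≡ 5; y = λ·(10 - 5) - 8 ≡ 17. → (5, 17)
double: tangent at (5, 17): λ = (3·5² + 12)/(2·17) ≡ 0/5. 5⁻¹ ≡ 6 (mod 29), so λ ≡ 0·6 ≡ 0.
  x = λ² - 5 - 5 = 0 - 10 ≡ 19; y = λ·(5 - 19) - 17 ≡ 12. → (19, 12)
4P = (19, 12).
Next 2Q:
Repeated addition: build up to 2Q.
2Q: tangent at (11, 1): λ = (3·11² + 12)/(2·1) ≡ 27/2. 2⁻¹ ≡ 15 (mod 29) since 2·15 = 30 ≡ 1, so λ ≡ 27·15 ≡ 28.
  x = λ² - 11 - 11 = 784 - 22 ≡ 8; y = λ·(11 - 8) - 1 ≡ 25. → (8, 25)
2Q = (8, 25).
Finally 4P + 2Q:
(19, 12) + (8, 25). λ = (25 - 12)/(8 - 19) ≡ 13/18 mod 29. 18⁻¹ ≡ 21 (mod 29), so λ ≡ 12.
  x = λ² - 19 - 8 = 144 - 27 ≡ 1; y = λ·(19 - 1) - 12 ≡ 1. → (1, 1)

(1, 1)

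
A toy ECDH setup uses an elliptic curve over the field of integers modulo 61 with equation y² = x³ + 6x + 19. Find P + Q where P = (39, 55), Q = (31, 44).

(39, 55) + (31, 44). λ = (44 - 55)/(31 - 39) ≡ 50/53 mod 61. 53⁻¹ ≡ 38 (mod 61), so λ ≡ 9.
  x = λ² - 39 - 31 = 81 - 70 ≡ 11; y = λ·(39 - 11) - 55 ≡ 14. → (11, 14)

(11, 14)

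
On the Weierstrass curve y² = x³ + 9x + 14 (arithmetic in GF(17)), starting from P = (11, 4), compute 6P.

O

Repeated addition: build up to 6P.
2P: tangent at (11, 4): λ = (3·11² + 9)/(2·4) ≡ 15/8. 8⁻¹ ≡ 15 (mod 17), so λ ≡ 15·15 ≡ 4.
  x = λ² - 11 - 11 = 16 - 22 ≡ 11; y = λ·(11 - 11) - 4 ≡ 13. → (11, 13)
3P: (11, 13) + (11, 4): same x and y₁ ≡ -y₂, so the sum is O.
4P: O + (11, 4) = (11, 4) (identity).
5P: tangent at (11, 4): λ = (3·11² + 9)/(2·4) ≡ 15/8. 8⁻¹ ≡ 15 (mod 17) since 8·15 = 120 ≡ 1, so λ ≡ 15·15 ≡ 4.
  x = λ² - 11 - 11 = 16 - 22 ≡ 11; y = λ·(11 - 11) - 4 ≡ 13. → (11, 13)
6P: (11, 13) + (11, 4): same x and y₁ ≡ -y₂, so the sum is O.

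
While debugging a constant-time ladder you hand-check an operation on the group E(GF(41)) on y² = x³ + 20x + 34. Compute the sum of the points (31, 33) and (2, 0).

(13, 20)

(31, 33) + (2, 0). λ = (0 - 33)/(2 - 31) ≡ 8/12 mod 41. 12⁻¹ ≡ 24 (mod 41), so λ ≡ 28.
  x = λ² - 31 - 2 = 784 - 33 ≡ 13; y = λ·(31 - 13) - 33 ≡ 20. → (13, 20)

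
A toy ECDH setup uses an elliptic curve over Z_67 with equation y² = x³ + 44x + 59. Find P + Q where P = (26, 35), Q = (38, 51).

(42, 33)

(26, 35) + (38, 51). λ = (51 - 35)/(38 - 26) ≡ 16/12 mod 67. 12⁻¹ ≡ 28 (mod 67) since 12·28 = 336 ≡ 1, so λ ≡ 46.
  x = λ² - 26 - 38 = 2116 - 64 ≡ 42; y = λ·(26 - 42) - 35 ≡ 33. → (42, 33)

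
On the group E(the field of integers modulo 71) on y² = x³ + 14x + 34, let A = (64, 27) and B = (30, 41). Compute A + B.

(1, 64)

(64, 27) + (30, 41). λ = (41 - 27)/(30 - 64) ≡ 14/37 mod 71. 37⁻¹ ≡ 48 (mod 71), so λ ≡ 33.
  x = λ² - 64 - 30 = 1089 - 94 ≡ 1; y = λ·(64 - 1) - 27 ≡ 64. → (1, 64)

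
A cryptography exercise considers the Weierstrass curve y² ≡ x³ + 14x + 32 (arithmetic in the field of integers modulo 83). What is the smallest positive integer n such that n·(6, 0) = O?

2

2P: (6, 0) + (6, 0): same x and y₁ ≡ -y₂, so the sum is O.
2P = O, so the order is 2.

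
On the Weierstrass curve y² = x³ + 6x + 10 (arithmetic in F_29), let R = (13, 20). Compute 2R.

tangent at (13, 20): λ = (3·13² + 6)/(2·20) ≡ 20/11. 11⁻¹ ≡ 8 (mod 29) since 11·8 = 88 ≡ 1, so λ ≡ 20·8 ≡ 15.
  x = λ² - 13 - 13 = 225 - 26 ≡ 25; y = λ·(13 - 25) - 20 ≡ 3. → (25, 3)

(25, 3)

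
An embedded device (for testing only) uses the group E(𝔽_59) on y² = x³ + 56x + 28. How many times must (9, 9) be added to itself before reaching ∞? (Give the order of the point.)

3

2P: tangent at (9, 9): λ = (3·9² + 56)/(2·9) ≡ 4/18. 18⁻¹ ≡ 23 (mod 59) since 18·23 = 414 ≡ 1, so λ ≡ 4·23 ≡ 33.
  x = λ² - 9 - 9 = 1089 - 18 ≡ 9; y = λ·(9 - 9) - 9 ≡ 50. → (9, 50)
3P: (9, 50) + (9, 9): same x and y₁ ≡ -y₂, so the sum is ∞.
3P = ∞, so the order is 3.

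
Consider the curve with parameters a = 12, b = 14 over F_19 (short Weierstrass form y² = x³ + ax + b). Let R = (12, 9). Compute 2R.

(6, 6)

tangent at (12, 9): λ = (3·12² + 12)/(2·9) ≡ 7/18. 18⁻¹ ≡ 18 (mod 19) since 18·18 = 324 ≡ 1, so λ ≡ 7·18 ≡ 12.
  x = λ² - 12 - 12 = 144 - 24 ≡ 6; y = λ·(12 - 6) - 9 ≡ 6. → (6, 6)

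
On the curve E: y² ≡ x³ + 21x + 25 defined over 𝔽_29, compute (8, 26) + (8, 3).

O

The two points share x = 8 and their y-coordinates satisfy 26 + 3 ≡ 0 (mod 29), so they are inverses. Their sum is O.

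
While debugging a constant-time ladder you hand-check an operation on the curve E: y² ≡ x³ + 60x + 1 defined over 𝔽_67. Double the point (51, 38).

tangent at (51, 38): λ = (3·51² + 60)/(2·38) ≡ 24/9. 9⁻¹ ≡ 15 (mod 67), so λ ≡ 24·15 ≡ 25.
  x = λ² - 51 - 51 = 625 - 102 ≡ 54; y = λ·(51 - 54) - 38 ≡ 21. → (54, 21)

(54, 21)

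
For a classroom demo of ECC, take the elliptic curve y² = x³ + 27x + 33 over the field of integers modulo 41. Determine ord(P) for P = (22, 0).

2

2P: (22, 0) + (22, 0): same x and y₁ ≡ -y₂, so the sum is 𝒪.
2P = 𝒪, so the order is 2.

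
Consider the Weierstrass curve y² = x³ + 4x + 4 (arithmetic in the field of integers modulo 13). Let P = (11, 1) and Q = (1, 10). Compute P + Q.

(11, 1) + (1, 10). λ = (10 - 1)/(1 - 11) ≡ 9/3 mod 13. 3⁻¹ ≡ 9 (mod 13) since 3·9 = 27 ≡ 1, so λ ≡ 3.
  x = λ² - 11 - 1 = 9 - 12 ≡ 10; y = λ·(11 - 10) - 1 ≡ 2. → (10, 2)

(10, 2)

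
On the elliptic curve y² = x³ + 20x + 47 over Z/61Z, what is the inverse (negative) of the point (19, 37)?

-(19, 37) = (19, -37 mod 61) = (19, 24).

(19, 24)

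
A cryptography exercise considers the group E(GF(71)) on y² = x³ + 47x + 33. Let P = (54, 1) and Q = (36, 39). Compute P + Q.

(10, 56)

(54, 1) + (36, 39). λ = (39 - 1)/(36 - 54) ≡ 38/53 mod 71. 53⁻¹ ≡ 67 (mod 71), so λ ≡ 61.
  x = λ² - 54 - 36 = 3721 - 90 ≡ 10; y = λ·(54 - 10) - 1 ≡ 56. → (10, 56)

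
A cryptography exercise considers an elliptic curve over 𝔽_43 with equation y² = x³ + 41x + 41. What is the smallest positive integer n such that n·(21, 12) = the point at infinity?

2P: tangent at (21, 12): λ = (3·21² + 41)/(2·12) ≡ 31/24. 24⁻¹ ≡ 9 (mod 43) since 24·9 = 216 ≡ 1, so λ ≡ 31·9 ≡ 21.
  x = λ² - 21 - 21 = 441 - 42 ≡ 12; y = λ·(21 - 12) - 12 ≡ 5. → (12, 5)
3P: (12, 5) + (21, 12). λ = (12 - 5)/(21 - 12) ≡ 7/9 mod 43. 9⁻¹ ≡ 24 (mod 43), so λ ≡ 39.
  x = λ² - 12 - 21 = 1521 - 33 ≡ 26; y = λ·(12 - 26) - 5 ≡ 8. → (26, 8)
4P: (26, 8) + (21, 12). λ = (12 - 8)/(21 - 26) ≡ 4/38 mod 43. 38⁻¹ ≡ 17 (mod 43), so λ ≡ 25.
  x = λ² - 26 - 21 = 625 - 47 ≡ 19; y = λ·(26 - 19) - 8 ≡ 38. → (19, 38)
5P: (19, 38) + (21, 12). λ = (12 - 38)/(21 - 19) ≡ 17/2 mod 43. 2⁻¹ ≡ 22 (mod 43) since 2·22 = 44 ≡ 1, so λ ≡ 30.
  x = λ² - 19 - 21 = 900 - 40 ≡ 0; y = λ·(19 - 0) - 38 ≡ 16. → (0, 16)
6P: (0, 16) + (21, 12). λ = (12 - 16)/(21 - 0) ≡ 39/21 mod 43. 21⁻¹ ≡ 41 (mod 43), so λ ≡ 8.
  x = λ² - 0 - 21 = 64 - 21 ≡ 0; y = λ·(0 - 0) - 16 ≡ 27. → (0, 27)
7P: (0, 27) + (21, 12). λ = (12 - 27)/(21 - 0) ≡ 28/21 mod 43. 21⁻¹ ≡ 41 (mod 43), so λ ≡ 30.
  x = λ² - 0 - 21 = 900 - 21 ≡ 19; y = λ·(0 - 19) - 27 ≡ 5. → (19, 5)
8P: (19, 5) + (21, 12). λ = (12 - 5)/(21 - 19) ≡ 7/2 mod 43. 2⁻¹ ≡ 22 (mod 43) since 2·22 = 44 ≡ 1, so λ ≡ 25.
  x = λ² - 19 - 21 = 625 - 40 ≡ 26; y = λ·(19 - 26) - 5 ≡ 35. → (26, 35)
9P: (26, 35) + (21, 12). λ = (12 - 35)/(21 - 26) ≡ 20/38 mod 43. 38⁻¹ ≡ 17 (mod 43) since 38·17 = 646 ≡ 1, so λ ≡ 39.
  x = λ² - 26 - 21 = 1521 - 47 ≡ 12; y = λ·(26 - 12) - 35 ≡ 38. → (12, 38)
10P: (12, 38) + (21, 12). λ = (12 - 38)/(21 - 12) ≡ 17/9 mod 43. 9⁻¹ ≡ 24 (mod 43), so λ ≡ 21.
  x = λ² - 12 - 21 = 441 - 33 ≡ 21; y = λ·(12 - 21) - 38 ≡ 31. → (21, 31)
11P: (21, 31) + (21, 12): same x and y₁ ≡ -y₂, so the sum is the point at infinity.
11P = the point at infinity, so the order is 11.

11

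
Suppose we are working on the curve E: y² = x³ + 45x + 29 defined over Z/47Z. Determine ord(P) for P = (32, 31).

2P: tangent at (32, 31): λ = (3·32² + 45)/(2·31) ≡ 15/15. 15⁻¹ ≡ 22 (mod 47), so λ ≡ 15·22 ≡ 1.
  x = λ² - 32 - 32 = 1 - 64 ≡ 31; y = λ·(32 - 31) - 31 ≡ 17. → (31, 17)
3P: (31, 17) + (32, 31). λ = (31 - 17)/(32 - 31) ≡ 14/1 mod 47. 1⁻¹ ≡ 1 (mod 47) since 1·1 = 1 ≡ 1, so λ ≡ 14.
  x = λ² - 31 - 32 = 196 - 63 ≡ 39; y = λ·(31 - 39) - 17 ≡ 12. → (39, 12)
4P: (39, 12) + (32, 31). λ = (31 - 12)/(32 - 39) ≡ 19/40 mod 47. 40⁻¹ ≡ 20 (mod 47), so λ ≡ 4.
  x = λ² - 39 - 32 = 16 - 71 ≡ 39; y = λ·(39 - 39) - 12 ≡ 35. → (39, 35)
5P: (39, 35) + (32, 31). λ = (31 - 35)/(32 - 39) ≡ 43/40 mod 47. 40⁻¹ ≡ 20 (mod 47), so λ ≡ 14.
  x = λ² - 39 - 32 = 196 - 71 ≡ 31; y = λ·(39 - 31) - 35 ≡ 30. → (31, 30)
6P: (31, 30) + (32, 31). λ = (31 - 30)/(32 - 31) ≡ 1/1 mod 47. 1⁻¹ ≡ 1 (mod 47), so λ ≡ 1.
  x = λ² - 31 - 32 = 1 - 63 ≡ 32; y = λ·(31 - 32) - 30 ≡ 16. → (32, 16)
7P: (32, 16) + (32, 31): same x and y₁ ≡ -y₂, so the sum is the point at infinity.
7P = the point at infinity, so the order is 7.

7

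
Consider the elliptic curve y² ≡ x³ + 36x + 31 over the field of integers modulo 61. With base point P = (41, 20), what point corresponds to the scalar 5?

Double-and-add on 5 = (101)₂. Start with P = (41, 20) for the leading 1-bit.
double: tangent at (41, 20): λ = (3·41² + 36)/(2·20) ≡ 16/40. 40⁻¹ ≡ 29 (mod 61) since 40·29 = 1160 ≡ 1, so λ ≡ 16·29 ≡ 37.
  x = λ² - 41 - 41 = 1369 - 82 ≡ 6; y = λ·(41 - 6) - 20 ≡ 55. → (6, 55)
double: tangent at (6, 55): λ = (3·6² + 36)/(2·55) ≡ 22/49. 49⁻¹ ≡ 5 (mod 61), so λ ≡ 22·5 ≡ 49.
  x = λ² - 6 - 6 = 2401 - 12 ≡ 10; y = λ·(6 - 10) - 55 ≡ 54. → (10, 54)
add P: (10, 54) + (41, 20). λ = (20 - 54)/(41 - 10) ≡ 27/31 mod 61. 31⁻¹ ≡ 2 (mod 61), so λ ≡ 54.
  x = λ² - 10 - 41 = 2916 - 51 ≡ 59; y = λ·(10 - 59) - 54 ≡ 45. → (59, 45)

(59, 45)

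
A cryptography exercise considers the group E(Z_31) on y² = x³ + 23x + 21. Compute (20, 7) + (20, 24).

The two points share x = 20 and their y-coordinates satisfy 7 + 24 ≡ 0 (mod 31), so they are inverses. Their sum is O.

O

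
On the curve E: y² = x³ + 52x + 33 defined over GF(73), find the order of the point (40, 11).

5

2P: tangent at (40, 11): λ = (3·40² + 52)/(2·11) ≡ 34/22. 22⁻¹ ≡ 10 (mod 73) since 22·10 = 220 ≡ 1, so λ ≡ 34·10 ≡ 48.
  x = λ² - 40 - 40 = 2304 - 80 ≡ 34; y = λ·(40 - 34) - 11 ≡ 58. → (34, 58)
3P: (34, 58) + (40, 11). λ = (11 - 58)/(40 - 34) ≡ 26/6 mod 73. 6⁻¹ ≡ 61 (mod 73) since 6·61 = 366 ≡ 1, so λ ≡ 53.
  x = λ² - 34 - 40 = 2809 - 74 ≡ 34; y = λ·(34 - 34) - 58 ≡ 15. → (34, 15)
4P: (34, 15) + (40, 11). λ = (11 - 15)/(40 - 34) ≡ 69/6 mod 73. 6⁻¹ ≡ 61 (mod 73), so λ ≡ 48.
  x = λ² - 34 - 40 = 2304 - 74 ≡ 40; y = λ·(34 - 40) - 15 ≡ 62. → (40, 62)
5P: (40, 62) + (40, 11): same x and y₁ ≡ -y₂, so the sum is O.
5P = O, so the order is 5.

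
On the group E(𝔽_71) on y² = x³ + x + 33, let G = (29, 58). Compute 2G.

(33, 19)

tangent at (29, 58): λ = (3·29² + 1)/(2·58) ≡ 39/45. 45⁻¹ ≡ 30 (mod 71) since 45·30 = 1350 ≡ 1, so λ ≡ 39·30 ≡ 34.
  x = λ² - 29 - 29 = 1156 - 58 ≡ 33; y = λ·(29 - 33) - 58 ≡ 19. → (33, 19)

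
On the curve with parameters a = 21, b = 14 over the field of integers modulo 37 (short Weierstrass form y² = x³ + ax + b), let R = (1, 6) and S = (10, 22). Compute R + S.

(1, 6) + (10, 22). λ = (22 - 6)/(10 - 1) ≡ 16/9 mod 37. 9⁻¹ ≡ 33 (mod 37), so λ ≡ 10.
  x = λ² - 1 - 10 = 100 - 11 ≡ 15; y = λ·(1 - 15) - 6 ≡ 2. → (15, 2)

(15, 2)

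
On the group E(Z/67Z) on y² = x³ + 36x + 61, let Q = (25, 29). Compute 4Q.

Double-and-add on 4 = (100)₂. Start with Q = (25, 29) for the leading 1-bit.
double: tangent at (25, 29): λ = (3·25² + 36)/(2·29) ≡ 35/58. 58⁻¹ ≡ 52 (mod 67), so λ ≡ 35·52 ≡ 11.
  x = λ² - 25 - 25 = 121 - 50 ≡ 4; y = λ·(25 - 4) - 29 ≡ 1. → (4, 1)
double: tangent at (4, 1): λ = (3·4² + 36)/(2·1) ≡ 17/2. 2⁻¹ ≡ 34 (mod 67) since 2·34 = 68 ≡ 1, so λ ≡ 17·34 ≡ 42.
  x = λ² - 4 - 4 = 1764 - 8 ≡ 14; y = λ·(4 - 14) - 1 ≡ 48. → (14, 48)

(14, 48)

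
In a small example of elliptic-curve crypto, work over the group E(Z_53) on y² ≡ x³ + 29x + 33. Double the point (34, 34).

(34, 19)

tangent at (34, 34): λ = (3·34² + 29)/(2·34) ≡ 52/15. 15⁻¹ ≡ 46 (mod 53), so λ ≡ 52·46 ≡ 7.
  x = λ² - 34 - 34 = 49 - 68 ≡ 34; y = λ·(34 - 34) - 34 ≡ 19. → (34, 19)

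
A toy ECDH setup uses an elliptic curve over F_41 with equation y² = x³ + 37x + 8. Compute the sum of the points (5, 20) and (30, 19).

(5, 20) + (30, 19). λ = (19 - 20)/(30 - 5) ≡ 40/25 mod 41. 25⁻¹ ≡ 23 (mod 41) since 25·23 = 575 ≡ 1, so λ ≡ 18.
  x = λ² - 5 - 30 = 324 - 35 ≡ 2; y = λ·(5 - 2) - 20 ≡ 34. → (2, 34)

(2, 34)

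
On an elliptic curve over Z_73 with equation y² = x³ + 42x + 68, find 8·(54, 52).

(5, 29)

Write G = (54, 52).
Repeated addition: build up to 8G.
2G: tangent at (54, 52): λ = (3·54² + 42)/(2·52) ≡ 30/31. 31⁻¹ ≡ 33 (mod 73), so λ ≡ 30·33 ≡ 41.
  x = λ² - 54 - 54 = 1681 - 108 ≡ 40; y = λ·(54 - 40) - 52 ≡ 11. → (40, 11)
3G: (40, 11) + (54, 52). λ = (52 - 11)/(54 - 40) ≡ 41/14 mod 73. 14⁻¹ ≡ 47 (mod 73), so λ ≡ 29.
  x = λ² - 40 - 54 = 841 - 94 ≡ 17; y = λ·(40 - 17) - 11 ≡ 72. → (17, 72)
4G: (17, 72) + (54, 52). λ = (52 - 72)/(54 - 17) ≡ 53/37 mod 73. 37⁻¹ ≡ 2 (mod 73) since 37·2 = 74 ≡ 1, so λ ≡ 33.
  x = λ² - 17 - 54 = 1089 - 71 ≡ 69; y = λ·(17 - 69) - 72 ≡ 37. → (69, 37)
5G: (69, 37) + (54, 52). λ = (52 - 37)/(54 - 69) ≡ 15/58 mod 73. 58⁻¹ ≡ 34 (mod 73), so λ ≡ 72.
  x = λ² - 69 - 54 = 5184 - 123 ≡ 24; y = λ·(69 - 24) - 37 ≡ 64. → (24, 64)
6G: (24, 64) + (54, 52). λ = (52 - 64)/(54 - 24) ≡ 61/30 mod 73. 30⁻¹ ≡ 56 (mod 73), so λ ≡ 58.
  x = λ² - 24 - 54 = 3364 - 78 ≡ 1; y = λ·(24 - 1) - 64 ≡ 29. → (1, 29)
7G: (1, 29) + (54, 52). λ = (52 - 29)/(54 - 1) ≡ 23/53 mod 73. 53⁻¹ ≡ 62 (mod 73) since 53·62 = 3286 ≡ 1, so λ ≡ 39.
  x = λ² - 1 - 54 = 1521 - 55 ≡ 6; y = λ·(1 - 6) - 29 ≡ 68. → (6, 68)
8G: (6, 68) + (54, 52). λ = (52 - 68)/(54 - 6) ≡ 57/48 mod 73. 48⁻¹ ≡ 35 (mod 73) since 48·35 = 1680 ≡ 1, so λ ≡ 24.
  x = λ² - 6 - 54 = 576 - 60 ≡ 5; y = λ·(6 - 5) - 68 ≡ 29. → (5, 29)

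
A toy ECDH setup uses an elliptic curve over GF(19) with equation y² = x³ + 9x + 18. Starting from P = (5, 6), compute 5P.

(17, 7)

Repeated addition: build up to 5P.
2P: tangent at (5, 6): λ = (3·5² + 9)/(2·6) ≡ 8/12. 12⁻¹ ≡ 8 (mod 19), so λ ≡ 8·8 ≡ 7.
  x = λ² - 5 - 5 = 49 - 10 ≡ 1; y = λ·(5 - 1) - 6 ≡ 3. → (1, 3)
3P: (1, 3) + (5, 6). λ = (6 - 3)/(5 - 1) ≡ 3/4 mod 19. 4⁻¹ ≡ 5 (mod 19), so λ ≡ 15.
  x = λ² - 1 - 5 = 225 - 6 ≡ 10; y = λ·(1 - 10) - 3 ≡ 14. → (10, 14)
4P: (10, 14) + (5, 6). λ = (6 - 14)/(5 - 10) ≡ 11/14 mod 19. 14⁻¹ ≡ 15 (mod 19), so λ ≡ 13.
  x = λ² - 10 - 5 = 169 - 15 ≡ 2; y = λ·(10 - 2) - 14 ≡ 14. → (2, 14)
5P: (2, 14) + (5, 6). λ = (6 - 14)/(5 - 2) ≡ 11/3 mod 19. 3⁻¹ ≡ 13 (mod 19), so λ ≡ 10.
  x = λ² - 2 - 5 = 100 - 7 ≡ 17; y = λ·(2 - 17) - 14 ≡ 7. → (17, 7)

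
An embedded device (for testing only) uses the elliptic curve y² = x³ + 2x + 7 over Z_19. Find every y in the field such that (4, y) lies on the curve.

x³ + 2x + 7 = 79 ≡ 3 (mod 19).
3 is a non-residue mod 19; no y exists.

none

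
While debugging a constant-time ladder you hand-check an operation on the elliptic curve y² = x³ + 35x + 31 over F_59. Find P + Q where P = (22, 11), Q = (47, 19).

(7, 41)

(22, 11) + (47, 19). λ = (19 - 11)/(47 - 22) ≡ 8/25 mod 59. 25⁻¹ ≡ 26 (mod 59), so λ ≡ 31.
  x = λ² - 22 - 47 = 961 - 69 ≡ 7; y = λ·(22 - 7) - 11 ≡ 41. → (7, 41)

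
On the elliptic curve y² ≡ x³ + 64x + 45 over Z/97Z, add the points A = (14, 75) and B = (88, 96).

(14, 75) + (88, 96). λ = (96 - 75)/(88 - 14) ≡ 21/74 mod 97. 74⁻¹ ≡ 59 (mod 97), so λ ≡ 75.
  x = λ² - 14 - 88 = 5625 - 102 ≡ 91; y = λ·(14 - 91) - 75 ≡ 67. → (91, 67)

(91, 67)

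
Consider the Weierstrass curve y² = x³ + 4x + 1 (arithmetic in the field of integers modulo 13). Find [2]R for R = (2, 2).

tangent at (2, 2): λ = (3·2² + 4)/(2·2) ≡ 3/4. 4⁻¹ ≡ 10 (mod 13) since 4·10 = 40 ≡ 1, so λ ≡ 3·10 ≡ 4.
  x = λ² - 2 - 2 = 16 - 4 ≡ 12; y = λ·(2 - 12) - 2 ≡ 10. → (12, 10)

(12, 10)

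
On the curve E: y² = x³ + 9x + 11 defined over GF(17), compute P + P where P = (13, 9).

tangent at (13, 9): λ = (3·13² + 9)/(2·9) ≡ 6/1. 1⁻¹ ≡ 1 (mod 17), so λ ≡ 6·1 ≡ 6.
  x = λ² - 13 - 13 = 36 - 26 ≡ 10; y = λ·(13 - 10) - 9 ≡ 9. → (10, 9)

(10, 9)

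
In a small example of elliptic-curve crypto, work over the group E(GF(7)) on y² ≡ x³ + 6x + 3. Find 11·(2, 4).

(2, 3)

Write Q = (2, 4).
Repeated addition: build up to 11Q.
2Q: tangent at (2, 4): λ = (3·2² + 6)/(2·4) ≡ 4/1. 1⁻¹ ≡ 1 (mod 7) since 1·1 = 1 ≡ 1, so λ ≡ 4·1 ≡ 4.
  x = λ² - 2 - 2 = 16 - 4 ≡ 5; y = λ·(2 - 5) - 4 ≡ 5. → (5, 5)
3Q: (5, 5) + (2, 4). λ = (4 - 5)/(2 - 5) ≡ 6/4 mod 7. 4⁻¹ ≡ 2 (mod 7), so λ ≡ 5.
  x = λ² - 5 - 2 = 25 - 7 ≡ 4; y = λ·(5 - 4) - 5 ≡ 0. → (4, 0)
4Q: (4, 0) + (2, 4). λ = (4 - 0)/(2 - 4) ≡ 4/5 mod 7. 5⁻¹ ≡ 3 (mod 7), so λ ≡ 5.
  x = λ² - 4 - 2 = 25 - 6 ≡ 5; y = λ·(4 - 5) - 0 ≡ 2. → (5, 2)
5Q: (5, 2) + (2, 4). λ = (4 - 2)/(2 - 5) ≡ 2/4 mod 7. 4⁻¹ ≡ 2 (mod 7) since 4·2 = 8 ≡ 1, so λ ≡ 4.
  x = λ² - 5 - 2 = 16 - 7 ≡ 2; y = λ·(5 - 2) - 2 ≡ 3. → (2, 3)
6Q: (2, 3) + (2, 4): same x and y₁ ≡ -y₂, so the sum is ∞.
7Q: ∞ + (2, 4) = (2, 4) (identity).
8Q: tangent at (2, 4): λ = (3·2² + 6)/(2·4) ≡ 4/1. 1⁻¹ ≡ 1 (mod 7) since 1·1 = 1 ≡ 1, so λ ≡ 4·1 ≡ 4.
  x = λ² - 2 - 2 = 16 - 4 ≡ 5; y = λ·(2 - 5) - 4 ≡ 5. → (5, 5)
9Q: (5, 5) + (2, 4). λ = (4 - 5)/(2 - 5) ≡ 6/4 mod 7. 4⁻¹ ≡ 2 (mod 7) since 4·2 = 8 ≡ 1, so λ ≡ 5.
  x = λ² - 5 - 2 = 25 - 7 ≡ 4; y = λ·(5 - 4) - 5 ≡ 0. → (4, 0)
10Q: (4, 0) + (2, 4). λ = (4 - 0)/(2 - 4) ≡ 4/5 mod 7. 5⁻¹ ≡ 3 (mod 7), so λ ≡ 5.
  x = λ² - 4 - 2 = 25 - 6 ≡ 5; y = λ·(4 - 5) - 0 ≡ 2. → (5, 2)
11Q: (5, 2) + (2, 4). λ = (4 - 2)/(2 - 5) ≡ 2/4 mod 7. 4⁻¹ ≡ 2 (mod 7), so λ ≡ 4.
  x = λ² - 5 - 2 = 16 - 7 ≡ 2; y = λ·(5 - 2) - 2 ≡ 3. → (2, 3)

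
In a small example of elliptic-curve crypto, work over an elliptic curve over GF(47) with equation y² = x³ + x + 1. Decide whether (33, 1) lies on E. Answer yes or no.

no

y² = 1² ≡ 1; x³ + 1x + 1 = 35971 ≡ 16 (mod 47). 1 ≠ 16.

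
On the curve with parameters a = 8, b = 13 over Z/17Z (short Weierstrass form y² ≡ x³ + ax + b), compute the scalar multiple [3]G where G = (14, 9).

Repeated addition: build up to 3G.
2G: tangent at (14, 9): λ = (3·14² + 8)/(2·9) ≡ 1/1. 1⁻¹ ≡ 1 (mod 17), so λ ≡ 1·1 ≡ 1.
  x = λ² - 14 - 14 = 1 - 28 ≡ 7; y = λ·(14 - 7) - 9 ≡ 15. → (7, 15)
3G: (7, 15) + (14, 9). λ = (9 - 15)/(14 - 7) ≡ 11/7 mod 17. 7⁻¹ ≡ 5 (mod 17) since 7·5 = 35 ≡ 1, so λ ≡ 4.
  x = λ² - 7 - 14 = 16 - 21 ≡ 12; y = λ·(7 - 12) - 15 ≡ 16. → (12, 16)

(12, 16)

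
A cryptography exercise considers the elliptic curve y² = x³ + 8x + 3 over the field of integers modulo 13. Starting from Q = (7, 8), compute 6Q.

(10, 11)

Repeated addition: build up to 6Q.
2Q: tangent at (7, 8): λ = (3·7² + 8)/(2·8) ≡ 12/3. 3⁻¹ ≡ 9 (mod 13), so λ ≡ 12·9 ≡ 4.
  x = λ² - 7 - 7 = 16 - 14 ≡ 2; y = λ·(7 - 2) - 8 ≡ 12. → (2, 12)
3Q: (2, 12) + (7, 8). λ = (8 - 12)/(7 - 2) ≡ 9/5 mod 13. 5⁻¹ ≡ 8 (mod 13) since 5·8 = 40 ≡ 1, so λ ≡ 7.
  x = λ² - 2 - 7 = 49 - 9 ≡ 1; y = λ·(2 - 1) - 12 ≡ 8. → (1, 8)
4Q: (1, 8) + (7, 8). λ = (8 - 8)/(7 - 1) ≡ 0/6 mod 13. 6⁻¹ ≡ 11 (mod 13) since 6·11 = 66 ≡ 1, so λ ≡ 0.
  x = λ² - 1 - 7 = 0 - 8 ≡ 5; y = λ·(1 - 5) - 8 ≡ 5. → (5, 5)
5Q: (5, 5) + (7, 8). λ = (8 - 5)/(7 - 5) ≡ 3/2 mod 13. 2⁻¹ ≡ 7 (mod 13) since 2·7 = 14 ≡ 1, so λ ≡ 8.
  x = λ² - 5 - 7 = 64 - 12 ≡ 0; y = λ·(5 - 0) - 5 ≡ 9. → (0, 9)
6Q: (0, 9) + (7, 8). λ = (8 - 9)/(7 - 0) ≡ 12/7 mod 13. 7⁻¹ ≡ 2 (mod 13), so λ ≡ 11.
  x = λ² - 0 - 7 = 121 - 7 ≡ 10; y = λ·(0 - 10) - 9 ≡ 11. → (10, 11)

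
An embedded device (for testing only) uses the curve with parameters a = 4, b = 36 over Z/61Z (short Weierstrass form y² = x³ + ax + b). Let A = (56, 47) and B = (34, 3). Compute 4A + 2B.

First 4A:
Double-and-add on 4 = (100)₂. Start with A = (56, 47) for the leading 1-bit.
double: tangent at (56, 47): λ = (3·56² + 4)/(2·47) ≡ 18/33. 33⁻¹ ≡ 37 (mod 61), so λ ≡ 18·37 ≡ 56.
  x = λ² - 56 - 56 = 3136 - 112 ≡ 35; y = λ·(56 - 35) - 47 ≡ 31. → (35, 31)
double: tangent at (35, 31): λ = (3·35² + 4)/(2·31) ≡ 19/1. 1⁻¹ ≡ 1 (mod 61), so λ ≡ 19·1 ≡ 19.
  x = λ² - 35 - 35 = 361 - 70 ≡ 47; y = λ·(35 - 47) - 31 ≡ 46. → (47, 46)
4A = (47, 46).
Next 2B:
Repeated addition: build up to 2B.
2B: tangent at (34, 3): λ = (3·34² + 4)/(2·3) ≡ 56/6. 6⁻¹ ≡ 51 (mod 61) since 6·51 = 306 ≡ 1, so λ ≡ 56·51 ≡ 50.
  x = λ² - 34 - 34 = 2500 - 68 ≡ 53; y = λ·(34 - 53) - 3 ≡ 23. → (53, 23)
2B = (53, 23).
Finally 4A + 2B:
(47, 46) + (53, 23). λ = (23 - 46)/(53 - 47) ≡ 38/6 mod 61. 6⁻¹ ≡ 51 (mod 61) since 6·51 = 306 ≡ 1, so λ ≡ 47.
  x = λ² - 47 - 53 = 2209 - 100 ≡ 35; y = λ·(47 - 35) - 46 ≡ 30. → (35, 30)

(35, 30)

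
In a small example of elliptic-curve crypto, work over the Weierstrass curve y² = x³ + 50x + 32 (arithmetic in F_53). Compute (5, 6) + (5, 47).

The two points share x = 5 and their y-coordinates satisfy 6 + 47 ≡ 0 (mod 53), so they are inverses. Their sum is ∞.

O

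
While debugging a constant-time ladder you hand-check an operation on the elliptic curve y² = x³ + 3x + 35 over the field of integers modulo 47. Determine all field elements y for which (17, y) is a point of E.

8, 39

x³ + 3x + 35 = 4999 ≡ 17 (mod 47).
Square roots of 17 mod 47: 8 and 39 (since 8² = 64 ≡ 17).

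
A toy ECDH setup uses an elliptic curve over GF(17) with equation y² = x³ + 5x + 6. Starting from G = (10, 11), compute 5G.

Repeated addition: build up to 5G.
2G: tangent at (10, 11): λ = (3·10² + 5)/(2·11) ≡ 16/5. 5⁻¹ ≡ 7 (mod 17), so λ ≡ 16·7 ≡ 10.
  x = λ² - 10 - 10 = 100 - 20 ≡ 12; y = λ·(10 - 12) - 11 ≡ 3. → (12, 3)
3G: (12, 3) + (10, 11). λ = (11 - 3)/(10 - 12) ≡ 8/15 mod 17. 15⁻¹ ≡ 8 (mod 17) since 15·8 = 120 ≡ 1, so λ ≡ 13.
  x = λ² - 12 - 10 = 169 - 22 ≡ 11; y = λ·(12 - 11) - 3 ≡ 10. → (11, 10)
4G: (11, 10) + (10, 11). λ = (11 - 10)/(10 - 11) ≡ 1/16 mod 17. 16⁻¹ ≡ 16 (mod 17), so λ ≡ 16.
  x = λ² - 11 - 10 = 256 - 21 ≡ 14; y = λ·(11 - 14) - 10 ≡ 10. → (14, 10)
5G: (14, 10) + (10, 11). λ = (11 - 10)/(10 - 14) ≡ 1/13 mod 17. 13⁻¹ ≡ 4 (mod 17), so λ ≡ 4.
  x = λ² - 14 - 10 = 16 - 24 ≡ 9; y = λ·(14 - 9) - 10 ≡ 10. → (9, 10)

(9, 10)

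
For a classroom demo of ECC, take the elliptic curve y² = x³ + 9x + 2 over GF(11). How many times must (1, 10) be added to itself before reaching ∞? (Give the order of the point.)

2P: tangent at (1, 10): λ = (3·1² + 9)/(2·10) ≡ 1/9. 9⁻¹ ≡ 5 (mod 11) since 9·5 = 45 ≡ 1, so λ ≡ 1·5 ≡ 5.
  x = λ² - 1 - 1 = 25 - 2 ≡ 1; y = λ·(1 - 1) - 10 ≡ 1. → (1, 1)
3P: (1, 1) + (1, 10): same x and y₁ ≡ -y₂, so the sum is ∞.
3P = ∞, so the order is 3.

3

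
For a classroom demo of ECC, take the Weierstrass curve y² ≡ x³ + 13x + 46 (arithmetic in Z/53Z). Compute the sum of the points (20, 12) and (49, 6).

(20, 12) + (49, 6). λ = (6 - 12)/(49 - 20) ≡ 47/29 mod 53. 29⁻¹ ≡ 11 (mod 53), so λ ≡ 40.
  x = λ² - 20 - 49 = 1600 - 69 ≡ 47; y = λ·(20 - 47) - 12 ≡ 21. → (47, 21)

(47, 21)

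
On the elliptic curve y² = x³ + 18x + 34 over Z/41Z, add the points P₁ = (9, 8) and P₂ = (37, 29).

(34, 4)

(9, 8) + (37, 29). λ = (29 - 8)/(37 - 9) ≡ 21/28 mod 41. 28⁻¹ ≡ 22 (mod 41), so λ ≡ 11.
  x = λ² - 9 - 37 = 121 - 46 ≡ 34; y = λ·(9 - 34) - 8 ≡ 4. → (34, 4)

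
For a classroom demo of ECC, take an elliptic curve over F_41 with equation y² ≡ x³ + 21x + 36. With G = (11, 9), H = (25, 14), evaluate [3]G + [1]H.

First 3G:
Repeated addition: build up to 3G.
2G: tangent at (11, 9): λ = (3·11² + 21)/(2·9) ≡ 15/18. 18⁻¹ ≡ 16 (mod 41), so λ ≡ 15·16 ≡ 35.
  x = λ² - 11 - 11 = 1225 - 22 ≡ 14; y = λ·(11 - 14) - 9 ≡ 9. → (14, 9)
3G: (14, 9) + (11, 9). λ = (9 - 9)/(11 - 14) ≡ 0/38 mod 41. 38⁻¹ ≡ 27 (mod 41) since 38·27 = 1026 ≡ 1, so λ ≡ 0.
  x = λ² - 14 - 11 = 0 - 25 ≡ 16; y = λ·(14 - 16) - 9 ≡ 32. → (16, 32)
3G = (16, 32).
Finally 3G + H:
(16, 32) + (25, 14). λ = (14 - 32)/(25 - 16) ≡ 23/9 mod 41. 9⁻¹ ≡ 32 (mod 41) since 9·32 = 288 ≡ 1, so λ ≡ 39.
  x = λ² - 16 - 25 = 1521 - 41 ≡ 4; y = λ·(16 - 4) - 32 ≡ 26. → (4, 26)

(4, 26)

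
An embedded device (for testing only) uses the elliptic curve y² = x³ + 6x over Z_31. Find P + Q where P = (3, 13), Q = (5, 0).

(3, 13) + (5, 0). λ = (0 - 13)/(5 - 3) ≡ 18/2 mod 31. 2⁻¹ ≡ 16 (mod 31), so λ ≡ 9.
  x = λ² - 3 - 5 = 81 - 8 ≡ 11; y = λ·(3 - 11) - 13 ≡ 8. → (11, 8)

(11, 8)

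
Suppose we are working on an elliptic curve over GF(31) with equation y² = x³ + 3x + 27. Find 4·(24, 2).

(21, 12)

Write G = (24, 2).
Repeated addition: build up to 4G.
2G: tangent at (24, 2): λ = (3·24² + 3)/(2·2) ≡ 26/4. 4⁻¹ ≡ 8 (mod 31), so λ ≡ 26·8 ≡ 22.
  x = λ² - 24 - 24 = 484 - 48 ≡ 2; y = λ·(24 - 2) - 2 ≡ 17. → (2, 17)
3G: (2, 17) + (24, 2). λ = (2 - 17)/(24 - 2) ≡ 16/22 mod 31. 22⁻¹ ≡ 24 (mod 31) since 22·24 = 528 ≡ 1, so λ ≡ 12.
  x = λ² - 2 - 24 = 144 - 26 ≡ 25; y = λ·(2 - 25) - 17 ≡ 17. → (25, 17)
4G: (25, 17) + (24, 2). λ = (2 - 17)/(24 - 25) ≡ 16/30 mod 31. 30⁻¹ ≡ 30 (mod 31) since 30·30 = 900 ≡ 1, so λ ≡ 15.
  x = λ² - 25 - 24 = 225 - 49 ≡ 21; y = λ·(25 - 21) - 17 ≡ 12. → (21, 12)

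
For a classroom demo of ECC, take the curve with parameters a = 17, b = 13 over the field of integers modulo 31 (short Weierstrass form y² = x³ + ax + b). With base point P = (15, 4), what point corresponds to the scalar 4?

(1, 0)

Double-and-add on 4 = (100)₂. Start with P = (15, 4) for the leading 1-bit.
double: tangent at (15, 4): λ = (3·15² + 17)/(2·4) ≡ 10/8. 8⁻¹ ≡ 4 (mod 31) since 8·4 = 32 ≡ 1, so λ ≡ 10·4 ≡ 9.
  x = λ² - 15 - 15 = 81 - 30 ≡ 20; y = λ·(15 - 20) - 4 ≡ 13. → (20, 13)
double: tangent at (20, 13): λ = (3·20² + 17)/(2·13) ≡ 8/26. 26⁻¹ ≡ 6 (mod 31) since 26·6 = 156 ≡ 1, so λ ≡ 8·6 ≡ 17.
  x = λ² - 20 - 20 = 289 - 40 ≡ 1; y = λ·(20 - 1) - 13 ≡ 0. → (1, 0)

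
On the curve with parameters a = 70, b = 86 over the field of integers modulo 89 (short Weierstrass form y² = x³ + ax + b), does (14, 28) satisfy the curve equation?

y² = 28² ≡ 72; x³ + 70x + 86 = 3810 ≡ 72 (mod 89). 72 = 72.

yes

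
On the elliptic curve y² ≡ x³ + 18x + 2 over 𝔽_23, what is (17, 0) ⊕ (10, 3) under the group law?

(17, 0) + (10, 3). λ = (3 - 0)/(10 - 17) ≡ 3/16 mod 23. 16⁻¹ ≡ 13 (mod 23) since 16·13 = 208 ≡ 1, so λ ≡ 16.
  x = λ² - 17 - 10 = 256 - 27 ≡ 22; y = λ·(17 - 22) - 0 ≡ 12. → (22, 12)

(22, 12)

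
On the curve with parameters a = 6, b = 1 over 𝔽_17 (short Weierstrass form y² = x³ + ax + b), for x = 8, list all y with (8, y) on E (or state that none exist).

0

x³ + 6x + 1 = 561 ≡ 0 (mod 17).
Only y = 0 satisfies y² ≡ 0.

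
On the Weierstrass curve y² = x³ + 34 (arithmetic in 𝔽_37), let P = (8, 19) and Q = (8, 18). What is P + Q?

The two points share x = 8 and their y-coordinates satisfy 19 + 18 ≡ 0 (mod 37), so they are inverses. Their sum is 𝒪.

O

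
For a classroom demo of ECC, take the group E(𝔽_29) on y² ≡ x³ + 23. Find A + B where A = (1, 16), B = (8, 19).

(1, 16) + (8, 19). λ = (19 - 16)/(8 - 1) ≡ 3/7 mod 29. 7⁻¹ ≡ 25 (mod 29) since 7·25 = 175 ≡ 1, so λ ≡ 17.
  x = λ² - 1 - 8 = 289 - 9 ≡ 19; y = λ·(1 - 19) - 16 ≡ 26. → (19, 26)

(19, 26)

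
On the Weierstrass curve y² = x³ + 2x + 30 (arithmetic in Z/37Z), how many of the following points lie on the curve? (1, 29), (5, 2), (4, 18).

1

(1, 29): 29² ≡ 27, rhs ≡ 33 → off.
(5, 2): 2² ≡ 4, rhs ≡ 17 → off.
(4, 18): 18² ≡ 28, rhs ≡ 28 → on.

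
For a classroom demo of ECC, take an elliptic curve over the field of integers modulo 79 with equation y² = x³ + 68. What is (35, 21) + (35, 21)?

tangent at (35, 21): λ = (3·35² + 0)/(2·21) ≡ 41/42. 42⁻¹ ≡ 32 (mod 79) since 42·32 = 1344 ≡ 1, so λ ≡ 41·32 ≡ 48.
  x = λ² - 35 - 35 = 2304 - 70 ≡ 22; y = λ·(35 - 22) - 21 ≡ 50. → (22, 50)

(22, 50)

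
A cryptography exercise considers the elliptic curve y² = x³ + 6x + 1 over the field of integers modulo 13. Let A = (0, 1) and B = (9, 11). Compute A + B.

(7, 10)

(0, 1) + (9, 11). λ = (11 - 1)/(9 - 0) ≡ 10/9 mod 13. 9⁻¹ ≡ 3 (mod 13), so λ ≡ 4.
  x = λ² - 0 - 9 = 16 - 9 ≡ 7; y = λ·(0 - 7) - 1 ≡ 10. → (7, 10)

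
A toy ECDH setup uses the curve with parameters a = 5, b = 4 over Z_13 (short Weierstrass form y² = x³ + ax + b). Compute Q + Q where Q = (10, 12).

tangent at (10, 12): λ = (3·10² + 5)/(2·12) ≡ 6/11. 11⁻¹ ≡ 6 (mod 13) since 11·6 = 66 ≡ 1, so λ ≡ 6·6 ≡ 10.
  x = λ² - 10 - 10 = 100 - 20 ≡ 2; y = λ·(10 - 2) - 12 ≡ 3. → (2, 3)

(2, 3)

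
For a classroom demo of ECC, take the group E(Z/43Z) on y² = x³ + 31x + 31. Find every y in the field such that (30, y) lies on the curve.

x³ + 31x + 31 = 27961 ≡ 11 (mod 43).
Square roots of 11 mod 43: 21 and 22 (since 21² = 441 ≡ 11).

21, 22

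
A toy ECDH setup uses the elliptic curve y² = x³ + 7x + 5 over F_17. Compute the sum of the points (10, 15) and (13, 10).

(10, 2)

(10, 15) + (13, 10). λ = (10 - 15)/(13 - 10) ≡ 12/3 mod 17. 3⁻¹ ≡ 6 (mod 17) since 3·6 = 18 ≡ 1, so λ ≡ 4.
  x = λ² - 10 - 13 = 16 - 23 ≡ 10; y = λ·(10 - 10) - 15 ≡ 2. → (10, 2)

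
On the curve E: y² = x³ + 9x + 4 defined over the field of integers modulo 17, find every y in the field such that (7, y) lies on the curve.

x³ + 9x + 4 = 410 ≡ 2 (mod 17).
Square roots of 2 mod 17: 6 and 11 (since 6² = 36 ≡ 2).

6, 11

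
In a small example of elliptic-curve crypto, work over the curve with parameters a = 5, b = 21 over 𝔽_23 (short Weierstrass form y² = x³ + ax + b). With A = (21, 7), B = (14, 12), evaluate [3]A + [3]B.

First 3A:
Repeated addition: build up to 3A.
2A: tangent at (21, 7): λ = (3·21² + 5)/(2·7) ≡ 17/14. 14⁻¹ ≡ 5 (mod 23) since 14·5 = 70 ≡ 1, so λ ≡ 17·5 ≡ 16.
  x = λ² - 21 - 21 = 256 - 42 ≡ 7; y = λ·(21 - 7) - 7 ≡ 10. → (7, 10)
3A: (7, 10) + (21, 7). λ = (7 - 10)/(21 - 7) ≡ 20/14 mod 23. 14⁻¹ ≡ 5 (mod 23) since 14·5 = 70 ≡ 1, so λ ≡ 8.
  x = λ² - 7 - 21 = 64 - 28 ≡ 13; y = λ·(7 - 13) - 10 ≡ 11. → (13, 11)
3A = (13, 11).
Next 3B:
Repeated addition: build up to 3B.
2B: tangent at (14, 12): λ = (3·14² + 5)/(2·12) ≡ 18/1. 1⁻¹ ≡ 1 (mod 23) since 1·1 = 1 ≡ 1, so λ ≡ 18·1 ≡ 18.
  x = λ² - 14 - 14 = 324 - 28 ≡ 20; y = λ·(14 - 20) - 12 ≡ 18. → (20, 18)
3B: (20, 18) + (14, 12). λ = (12 - 18)/(14 - 20) ≡ 17/17 mod 23. 17⁻¹ ≡ 19 (mod 23) since 17·19 = 323 ≡ 1, so λ ≡ 1.
  x = λ² - 20 - 14 = 1 - 34 ≡ 13; y = λ·(20 - 13) - 18 ≡ 12. → (13, 12)
3B = (13, 12).
Finally 3A + 3B:
(13, 11) + (13, 12): same x and y₁ ≡ -y₂, so the sum is the point at infinity.

O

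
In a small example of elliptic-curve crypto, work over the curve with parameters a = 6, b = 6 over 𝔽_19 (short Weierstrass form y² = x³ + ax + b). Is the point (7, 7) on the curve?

y² = 7² ≡ 11; x³ + 6x + 6 = 391 ≡ 11 (mod 19). 11 = 11.

yes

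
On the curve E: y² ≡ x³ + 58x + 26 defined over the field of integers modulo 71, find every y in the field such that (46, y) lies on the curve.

x³ + 58x + 26 = 100030 ≡ 62 (mod 71).
62 is a non-residue mod 71; no y exists.

none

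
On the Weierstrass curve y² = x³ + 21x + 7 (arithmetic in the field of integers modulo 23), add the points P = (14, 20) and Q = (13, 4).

(14, 20) + (13, 4). λ = (4 - 20)/(13 - 14) ≡ 7/22 mod 23. 22⁻¹ ≡ 22 (mod 23) since 22·22 = 484 ≡ 1, so λ ≡ 16.
  x = λ² - 14 - 13 = 256 - 27 ≡ 22; y = λ·(14 - 22) - 20 ≡ 13. → (22, 13)

(22, 13)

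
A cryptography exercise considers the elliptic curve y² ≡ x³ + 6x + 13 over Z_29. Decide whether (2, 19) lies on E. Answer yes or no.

no

y² = 19² ≡ 13; x³ + 6x + 13 = 33 ≡ 4 (mod 29). 13 ≠ 4.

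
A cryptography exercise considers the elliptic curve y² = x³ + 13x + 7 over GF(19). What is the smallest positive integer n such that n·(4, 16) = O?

2P: tangent at (4, 16): λ = (3·4² + 13)/(2·16) ≡ 4/13. 13⁻¹ ≡ 3 (mod 19) since 13·3 = 39 ≡ 1, so λ ≡ 4·3 ≡ 12.
  x = λ² - 4 - 4 = 144 - 8 ≡ 3; y = λ·(4 - 3) - 16 ≡ 15. → (3, 15)
3P: (3, 15) + (4, 16). λ = (16 - 15)/(4 - 3) ≡ 1/1 mod 19. 1⁻¹ ≡ 1 (mod 19), so λ ≡ 1.
  x = λ² - 3 - 4 = 1 - 7 ≡ 13; y = λ·(3 - 13) - 15 ≡ 13. → (13, 13)
4P: (13, 13) + (4, 16). λ = (16 - 13)/(4 - 13) ≡ 3/10 mod 19. 10⁻¹ ≡ 2 (mod 19), so λ ≡ 6.
  x = λ² - 13 - 4 = 36 - 17 ≡ 0; y = λ·(13 - 0) - 13 ≡ 8. → (0, 8)
5P: (0, 8) + (4, 16). λ = (16 - 8)/(4 - 0) ≡ 8/4 mod 19. 4⁻¹ ≡ 5 (mod 19), so λ ≡ 2.
  x = λ² - 0 - 4 = 4 - 4 ≡ 0; y = λ·(0 - 0) - 8 ≡ 11. → (0, 11)
6P: (0, 11) + (4, 16). λ = (16 - 11)/(4 - 0) ≡ 5/4 mod 19. 4⁻¹ ≡ 5 (mod 19) since 4·5 = 20 ≡ 1, so λ ≡ 6.
  x = λ² - 0 - 4 = 36 - 4 ≡ 13; y = λ·(0 - 13) - 11 ≡ 6. → (13, 6)
7P: (13, 6) + (4, 16). λ = (16 - 6)/(4 - 13) ≡ 10/10 mod 19. 10⁻¹ ≡ 2 (mod 19) since 10·2 = 20 ≡ 1, so λ ≡ 1.
  x = λ² - 13 - 4 = 1 - 17 ≡ 3; y = λ·(13 - 3) - 6 ≡ 4. → (3, 4)
8P: (3, 4) + (4, 16). λ = (16 - 4)/(4 - 3) ≡ 12/1 mod 19. 1⁻¹ ≡ 1 (mod 19) since 1·1 = 1 ≡ 1, so λ ≡ 12.
  x = λ² - 3 - 4 = 144 - 7 ≡ 4; y = λ·(3 - 4) - 4 ≡ 3. → (4, 3)
9P: (4, 3) + (4, 16): same x and y₁ ≡ -y₂, so the sum is O.
9P = O, so the order is 9.

9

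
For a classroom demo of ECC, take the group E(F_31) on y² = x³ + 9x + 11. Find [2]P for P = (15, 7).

tangent at (15, 7): λ = (3·15² + 9)/(2·7) ≡ 2/14. 14⁻¹ ≡ 20 (mod 31), so λ ≡ 2·20 ≡ 9.
  x = λ² - 15 - 15 = 81 - 30 ≡ 20; y = λ·(15 - 20) - 7 ≡ 10. → (20, 10)

(20, 10)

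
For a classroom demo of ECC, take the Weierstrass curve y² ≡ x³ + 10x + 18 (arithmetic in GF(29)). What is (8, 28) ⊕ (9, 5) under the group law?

(8, 28) + (9, 5). λ = (5 - 28)/(9 - 8) ≡ 6/1 mod 29. 1⁻¹ ≡ 1 (mod 29) since 1·1 = 1 ≡ 1, so λ ≡ 6.
  x = λ² - 8 - 9 = 36 - 17 ≡ 19; y = λ·(8 - 19) - 28 ≡ 22. → (19, 22)

(19, 22)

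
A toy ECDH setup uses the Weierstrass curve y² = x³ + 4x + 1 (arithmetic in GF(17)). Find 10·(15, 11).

Write G = (15, 11).
Double-and-add on 10 = (1010)₂. Start with G = (15, 11) for the leading 1-bit.
double: tangent at (15, 11): λ = (3·15² + 4)/(2·11) ≡ 16/5. 5⁻¹ ≡ 7 (mod 17) since 5·7 = 35 ≡ 1, so λ ≡ 16·7 ≡ 10.
  x = λ² - 15 - 15 = 100 - 30 ≡ 2; y = λ·(15 - 2) - 11 ≡ 0. → (2, 0)
double: (2, 0) + (2, 0): same x and y₁ ≡ -y₂, so the sum is ∞.
add G: ∞ + (15, 11) = (15, 11) (identity).
double: tangent at (15, 11): λ = (3·15² + 4)/(2·11) ≡ 16/5. 5⁻¹ ≡ 7 (mod 17) since 5·7 = 35 ≡ 1, so λ ≡ 16·7 ≡ 10.
  x = λ² - 15 - 15 = 100 - 30 ≡ 2; y = λ·(15 - 2) - 11 ≡ 0. → (2, 0)

(2, 0)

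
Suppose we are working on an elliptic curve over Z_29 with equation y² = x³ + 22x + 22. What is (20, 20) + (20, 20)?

tangent at (20, 20): λ = (3·20² + 22)/(2·20) ≡ 4/11. 11⁻¹ ≡ 8 (mod 29), so λ ≡ 4·8 ≡ 3.
  x = λ² - 20 - 20 = 9 - 40 ≡ 27; y = λ·(20 - 27) - 20 ≡ 17. → (27, 17)

(27, 17)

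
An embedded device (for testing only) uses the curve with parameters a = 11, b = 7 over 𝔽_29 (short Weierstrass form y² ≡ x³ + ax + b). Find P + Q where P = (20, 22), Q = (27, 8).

(15, 26)

(20, 22) + (27, 8). λ = (8 - 22)/(27 - 20) ≡ 15/7 mod 29. 7⁻¹ ≡ 25 (mod 29), so λ ≡ 27.
  x = λ² - 20 - 27 = 729 - 47 ≡ 15; y = λ·(20 - 15) - 22 ≡ 26. → (15, 26)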